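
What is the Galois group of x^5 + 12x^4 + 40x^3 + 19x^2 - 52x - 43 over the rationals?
The polynomial f is an irreducible quintic over Q, so G = Gal(f/Q) is a transitive subgroup of S_5: one of C_5 (5T1, order 5), D_5 (5T2, order 10), F_20 (5T3, order 20), A_5 (5T4, order 60) or S_5 (5T5, order 120). The discriminant of f is 115971361 = 10769^2, a perfect square, so G is contained in A_5. The transitive groups of degree 5 contained in A_5 are: C_5 (5T1, order 5), D_5 (5T2, order 10), A_5 (5T4, order 60). By Dedekind's theorem, for a prime p not dividing disc(f) the degrees of the irreducible factors of f mod p form the cycle type of an element of G. Factoring f modulo the 14 such primes p <= 47 (skipping 11, which divides the discriminant), each new pattern first appears at: mod 2: f = (x^5 + x^2 + 1), pattern 5; mod 23: f = (x + 2)(x + 8)(x + 12)(x + 14)(x + 22), pattern 1+1+1+1+1. No other pattern occurs in this range, so the set of observed cycle types is {5, 1+1+1+1+1}. The candidates containing elements of all these cycle types are C_5 (5T1) of order 5, D_5 (5T2) of order 10, A_5 (5T4) of order 60; the others are excluded. The observed types are precisely the cycle types that occur in C_5 (5T1). Each of the other remaining candidates has further cycle types, and by the Chebotarev density theorem the matching factorization patterns would occur for a proportion of primes equal to their share of the group: D_5 (5T2) additionally contains elements of type 2+2+1 (5 of its 10 elements, about 50% of primes); A_5 (5T4) additionally contains elements of type 3+1+1, 2+2+1 (35 of its 60 elements, about 58% of primes). None of the 14 primes tested shows any such pattern (for each of these groups the chance of that is below 10^-4), which rules them out. Hence G = C_5 (5T1), of order 5.

C_5 (order 5)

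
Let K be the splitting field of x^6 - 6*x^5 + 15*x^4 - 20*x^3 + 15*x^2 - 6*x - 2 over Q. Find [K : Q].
12

The degree of the splitting field over Q equals the order of the Galois group, so first determine the group. The polynomial f is an irreducible sextic over Q, so G = Gal(f/Q) is one of the 16 transitive subgroups 6T1, ..., 6T16 of S_6. The discriminant of f is 11337408, which is not a perfect square, so G is not contained in A_6. The transitive groups of degree 6 not contained in A_6 are: C_6 (6T1, order 6), S_3 (6T2, order 6), D_6 (6T3, order 12), C_3 x S_3 (6T5, order 18), A_4 x C_2 (6T6, order 24), S_4 (6T8, order 24), S_3 x S_3 (6T9, order 36), S_4 x C_2 (6T11, order 48), (S_3 x S_3) : C_2 (6T13, order 72), PGL(2,5) (6T14, order 120), S_6 (6T16, order 720). By Dedekind's theorem, for a prime p not dividing disc(f) the degrees of the irreducible factors of f mod p form the cycle type of an element of G. Factoring f modulo the 79 such primes p <= 419 (skipping 2, 3, which divide the discriminant), each new pattern first appears at: mod 5: f = (x^2 + 2)(x^2 + x + 1)(x^2 + 3x + 4), pattern 2+2+2; mod 7: f = (x^6 + x^5 + x^4 + x^3 + x^2 + x + 5), pattern 6; mod 11: f = (x + 2)(x + 7)(x^2 + x + 7)(x^2 + 6x + 2), pattern 2+2+1+1; mod 13: f = (x^3 + 10x^2 + 3x + 3)(x^3 + 10x^2 + 3x + 8), pattern 3+3; mod 61: f = (x + 1)(x + 25)(x + 27)(x + 32)(x + 34)(x + 58), pattern 1+1+1+1+1+1. No other pattern occurs in this range, so the set of observed cycle types is {2+2+2, 6, 2+2+1+1, 3+3, 1+1+1+1+1+1}. The candidates containing elements of all these cycle types are D_6 (6T3) of order 12, A_4 x C_2 (6T6) of order 24, S_3 x S_3 (6T9) of order 36, S_4 x C_2 (6T11) of order 48, (S_3 x S_3) : C_2 (6T13) of order 72, PGL(2,5) (6T14) of order 120, S_6 (6T16) of order 720; the others are excluded. The observed types are precisely the cycle types that occur in D_6 (6T3). Each of the other remaining candidates has further cycle types, and by the Chebotarev density theorem the matching factorization patterns would occur for a proportion of primes equal to their share of the group: A_4 x C_2 (6T6) additionally contains elements of type 2+1+1+1+1 (3 of its 24 elements, about 12% of primes); S_3 x S_3 (6T9) additionally contains elements of type 3+1+1+1 (4 of its 36 elements, about 11% of primes); S_4 x C_2 (6T11) additionally contains elements of type 4+2, 4+1+1, 2+1+1+1+1 (15 of its 48 elements, about 31% of primes); (S_3 x S_3) : C_2 (6T13) additionally contains elements of type 4+2, 3+2+1, 3+1+1+1, 2+1+1+1+1 (40 of its 72 elements, about 56% of primes); PGL(2,5) (6T14) additionally contains elements of type 5+1, 4+1+1 (54 of its 120 elements, about 45% of primes); S_6 (6T16) additionally contains elements of type 5+1, 4+2, 4+1+1, 3+2+1, 3+1+1+1, 2+1+1+1+1 (499 of its 720 elements, about 69% of primes). None of the 79 primes tested shows any such pattern (for each of these groups the chance of that is below 10^-4), which rules them out. Hence G = D_6 (6T3), of order 12. The Galois group D_6 (6T3) has order 12, so the splitting field has degree 12 over Q.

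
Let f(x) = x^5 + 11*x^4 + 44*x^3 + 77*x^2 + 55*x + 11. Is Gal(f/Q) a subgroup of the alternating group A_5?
Yes

The polynomial is irreducible of degree 5 over Q. Its discriminant is 14641 = 121^2, a perfect square. A Galois group lies in the alternating group exactly when the discriminant is a square in Q, so the Galois group (C_5) is contained in A_5.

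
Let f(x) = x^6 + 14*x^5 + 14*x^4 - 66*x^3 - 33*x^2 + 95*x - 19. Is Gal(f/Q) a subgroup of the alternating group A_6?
The polynomial is irreducible of degree 6 over Q. Its discriminant is 1770264843169 = 1330513^2, a perfect square. A Galois group lies in the alternating group exactly when the discriminant is a square in Q, so the Galois group (PSL(2,5)) is contained in A_6.

Yes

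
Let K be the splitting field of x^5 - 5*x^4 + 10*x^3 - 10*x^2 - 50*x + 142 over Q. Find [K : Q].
60

The degree of the splitting field over Q equals the order of the Galois group, so first determine the group. The polynomial f is an irreducible quintic over Q, so G = Gal(f/Q) is a transitive subgroup of S_5: one of C_5 (5T1, order 5), D_5 (5T2, order 10), F_20 (5T3, order 20), A_5 (5T4, order 60) or S_5 (5T5, order 120). The discriminant of f is 58564000000 = 242000^2, a perfect square, so G is contained in A_5. The transitive groups of degree 5 contained in A_5 are: C_5 (5T1, order 5), D_5 (5T2, order 10), A_5 (5T4, order 60). By Dedekind's theorem, for a prime p not dividing disc(f) the degrees of the irreducible factors of f mod p form the cycle type of an element of G. Factoring f modulo the 3 such primes p <= 13 (skipping 2, 5, 11, which divide the discriminant), each new pattern first appears at: mod 3: f = (x^5 + x^4 + x^3 + 2x^2 + x + 1), pattern 5; mod 13: f = (x + 5)(x + 7)(x^3 + 9x^2 + 10x + 10), pattern 3+1+1. No other pattern occurs in this range, so the set of observed cycle types is {5, 3+1+1}. Among the candidates above, the only group containing elements of all these cycle types is A_5 (5T4) — each of C_5 (5T1), D_5 (5T2) lacks at least one of them. Hence G = A_5 (5T4), of order 60. The Galois group A_5 (5T4) has order 60, so the splitting field has degree 60 over Q.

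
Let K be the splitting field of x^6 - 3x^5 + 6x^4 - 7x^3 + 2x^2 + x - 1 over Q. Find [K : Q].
The degree of the splitting field over Q equals the order of the Galois group, so first determine the group. The polynomial f is an irreducible sextic over Q, so G = Gal(f/Q) is one of the 16 transitive subgroups 6T1, ..., 6T16 of S_6. The discriminant of f is 810448, which is not a perfect square, so G is not contained in A_6. The transitive groups of degree 6 not contained in A_6 are: C_6 (6T1, order 6), S_3 (6T2, order 6), D_6 (6T3, order 12), C_3 x S_3 (6T5, order 18), A_4 x C_2 (6T6, order 24), S_4 (6T8, order 24), S_3 x S_3 (6T9, order 36), S_4 x C_2 (6T11, order 48), (S_3 x S_3) : C_2 (6T13, order 72), PGL(2,5) (6T14, order 120), S_6 (6T16, order 720). By Dedekind's theorem, for a prime p not dividing disc(f) the degrees of the irreducible factors of f mod p form the cycle type of an element of G. Factoring f modulo the 22 such primes p <= 89 (skipping 2, 37, which divide the discriminant), each new pattern first appears at: mod 3: f = (x^3 + x^2 + x + 2)(x^3 + 2x^2 + 1), pattern 3+3; mod 5: f = (x^2 + 3)(x^2 + 3x + 4)(x^2 + 4x + 2), pattern 2+2+2; mod 17: f = (x + 1)(x + 15)(x^4 + 15x^3 + 6x^2 + 12x + 9), pattern 4+1+1; mod 67: f = (x + 4)(x + 62)(x^2 + 66x + 40)(x^2 + 66x + 50), pattern 2+2+1+1. No other pattern occurs in this range, so the set of observed cycle types is {3+3, 2+2+2, 4+1+1, 2+2+1+1}. The candidates containing elements of all these cycle types are S_4 (6T8) of order 24, S_4 x C_2 (6T11) of order 48, PGL(2,5) (6T14) of order 120, S_6 (6T16) of order 720; the others are excluded. The observed types are precisely the cycle types that occur in S_4 (6T8) (apart from the identity). Each of the other remaining candidates has further cycle types, and by the Chebotarev density theorem the matching factorization patterns would occur for a proportion of primes equal to their share of the group: S_4 x C_2 (6T11) additionally contains elements of type 6, 4+2, 2+1+1+1+1 (17 of its 48 elements, about 35% of primes); PGL(2,5) (6T14) additionally contains elements of type 6, 5+1 (44 of its 120 elements, about 37% of primes); S_6 (6T16) additionally contains elements of type 6, 5+1, 4+2, 3+2+1, 3+1+1+1, 2+1+1+1+1 (529 of its 720 elements, about 73% of primes). None of the 22 primes tested shows any such pattern (for each of these groups the chance of that is below 10^-4), which rules them out. Hence G = S_4 (6T8), of order 24. The Galois group S_4 (6T8) has order 24, so the splitting field has degree 24 over Q.

24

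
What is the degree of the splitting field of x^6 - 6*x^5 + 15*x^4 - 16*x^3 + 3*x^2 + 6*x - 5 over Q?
36

The degree of the splitting field over Q equals the order of the Galois group, so first determine the group. The polynomial f is an irreducible sextic over Q, so G = Gal(f/Q) is one of the 16 transitive subgroups 6T1, ..., 6T16 of S_6. The discriminant of f is 40310784, which is not a perfect square, so G is not contained in A_6. The transitive groups of degree 6 not contained in A_6 are: C_6 (6T1, order 6), S_3 (6T2, order 6), D_6 (6T3, order 12), C_3 x S_3 (6T5, order 18), A_4 x C_2 (6T6, order 24), S_4 (6T8, order 24), S_3 x S_3 (6T9, order 36), S_4 x C_2 (6T11, order 48), (S_3 x S_3) : C_2 (6T13, order 72), PGL(2,5) (6T14, order 120), S_6 (6T16, order 720). By Dedekind's theorem, for a prime p not dividing disc(f) the degrees of the irreducible factors of f mod p form the cycle type of an element of G. Factoring f modulo the 14 such primes p <= 53 (skipping 2, 3, which divide the discriminant), each new pattern first appears at: mod 5: f = (x)(x + 1)(x^2 + x + 2)(x^2 + 2x + 3), pattern 2+2+1+1; mod 7: f = (x^6 + x^5 + x^4 + 5x^3 + 3x^2 + 6x + 2), pattern 6; mod 19: f = (x + 3)(x + 5)(x + 8)(x^3 + 16x^2 + 3x + 15), pattern 3+1+1+1; mod 31: f = (x^2 + 10)(x^2 + 8x + 18)(x^2 + 17x + 6), pattern 2+2+2; mod 43: f = (x^3 + 40x^2 + 3x + 8)(x^3 + 40x^2 + 3x + 37), pattern 3+3. No other pattern occurs in this range, so the set of observed cycle types is {2+2+1+1, 6, 3+1+1+1, 2+2+2, 3+3}. The candidates containing elements of all these cycle types are S_3 x S_3 (6T9) of order 36, (S_3 x S_3) : C_2 (6T13) of order 72, S_6 (6T16) of order 720; the others are excluded. The observed types are precisely the cycle types that occur in S_3 x S_3 (6T9) (apart from the identity). Each of the other remaining candidates has further cycle types, and by the Chebotarev density theorem the matching factorization patterns would occur for a proportion of primes equal to their share of the group: (S_3 x S_3) : C_2 (6T13) additionally contains elements of type 4+2, 3+2+1, 2+1+1+1+1 (36 of its 72 elements, about 50% of primes); S_6 (6T16) additionally contains elements of type 5+1, 4+2, 4+1+1, 3+2+1, 2+1+1+1+1 (459 of its 720 elements, about 64% of primes). None of the 14 primes tested shows any such pattern (for each of these groups the chance of that is below 10^-4), which rules them out. Hence G = S_3 x S_3 (6T9), of order 36. The Galois group S_3 x S_3 (6T9) has order 36, so the splitting field has degree 36 over Q.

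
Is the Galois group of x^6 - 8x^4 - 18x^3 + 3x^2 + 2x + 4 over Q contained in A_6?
Yes

The polynomial is irreducible of degree 6 over Q. Its discriminant is 454513278976 = 674176^2, a perfect square. A Galois group lies in the alternating group exactly when the discriminant is a square in Q, so the Galois group (S_4) is contained in A_6.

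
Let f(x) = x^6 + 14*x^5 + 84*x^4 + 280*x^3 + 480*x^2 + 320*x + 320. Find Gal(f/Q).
6T10: (C_3 x C_3) : C_4

The polynomial f is an irreducible sextic over Q, so G = Gal(f/Q) is one of the 16 transitive subgroups 6T1, ..., 6T16 of S_6. The discriminant of f is 564385546240000 = 23756800^2, a perfect square, so G is contained in A_6. The transitive groups of degree 6 contained in A_6 are: A_4 (6T4, order 12), S_4 (6T7, order 24), (C_3 x C_3) : C_4 (6T10, order 36), PSL(2,5) (6T12, order 60), A_6 (6T15, order 360). By Dedekind's theorem, for a prime p not dividing disc(f) the degrees of the irreducible factors of f mod p form the cycle type of an element of G. Factoring f modulo the 19 such primes p <= 79 (skipping 2, 5, 29, which divide the discriminant), each new pattern first appears at: mod 3: f = (x^2 + x + 2)(x^4 + x^3 + 2x + 1), pattern 4+2; mod 11: f = (x^3 + 8x + 5)(x^3 + 3x^2 + 10x + 9), pattern 3+3; mod 19: f = (x + 5)(x + 7)(x^2 + 9x + 10)(x^2 + 12x + 2), pattern 2+2+1+1; mod 61: f = (x + 11)(x + 25)(x + 58)(x^3 + 42x^2 + 56x + 51), pattern 3+1+1+1. No other pattern occurs in this range, so the set of observed cycle types is {4+2, 3+3, 2+2+1+1, 3+1+1+1}. The candidates containing elements of all these cycle types are (C_3 x C_3) : C_4 (6T10) of order 36, A_6 (6T15) of order 360; the others are excluded. The observed types are precisely the cycle types that occur in (C_3 x C_3) : C_4 (6T10) (apart from the identity). Each of the other remaining candidates has further cycle types, and by the Chebotarev density theorem the matching factorization patterns would occur for a proportion of primes equal to their share of the group: A_6 (6T15) additionally contains elements of type 5+1 (144 of its 360 elements, about 40% of primes). None of the 19 primes tested shows any such pattern (for each of these groups the chance of that is below 10^-4), which rules them out. Hence G = (C_3 x C_3) : C_4 (6T10), of order 36.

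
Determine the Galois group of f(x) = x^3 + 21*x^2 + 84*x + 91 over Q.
C_3 (also written C3)

The polynomial is an irreducible cubic over Q and its discriminant is 35721 = 189^2, a perfect square. For an irreducible cubic, a square discriminant forces the Galois group to be A_3, the cyclic group of order 3.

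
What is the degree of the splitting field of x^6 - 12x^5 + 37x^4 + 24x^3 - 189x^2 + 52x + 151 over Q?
The degree of the splitting field over Q equals the order of the Galois group, so first determine the group. The polynomial f is an irreducible sextic over Q, so G = Gal(f/Q) is one of the 16 transitive subgroups 6T1, ..., 6T16 of S_6. The discriminant of f is 870211913777152, which is not a perfect square, so G is not contained in A_6. The transitive groups of degree 6 not contained in A_6 are: C_6 (6T1, order 6), S_3 (6T2, order 6), D_6 (6T3, order 12), C_3 x S_3 (6T5, order 18), A_4 x C_2 (6T6, order 24), S_4 (6T8, order 24), S_3 x S_3 (6T9, order 36), S_4 x C_2 (6T11, order 48), (S_3 x S_3) : C_2 (6T13, order 72), PGL(2,5) (6T14, order 120), S_6 (6T16, order 720). By Dedekind's theorem, for a prime p not dividing disc(f) the degrees of the irreducible factors of f mod p form the cycle type of an element of G. Factoring f modulo the 23 such primes p <= 97 (skipping 2, 37, which divide the discriminant), each new pattern first appears at: mod 3: f = (x^3 + x^2 + 2)(x^3 + 2x^2 + 2x + 2), pattern 3+3; mod 5: f = (x^2 + x + 2)(x^2 + 3x + 4)(x^2 + 4x + 2), pattern 2+2+2; mod 67: f = (x + 3)(x + 4)(x + 28)(x + 35)(x + 59)(x + 60), pattern 1+1+1+1+1+1. No other pattern occurs in this range, so the set of observed cycle types is {3+3, 2+2+2, 1+1+1+1+1+1}. The candidates containing elements of all these cycle types are C_6 (6T1) of order 6, S_3 (6T2) of order 6, D_6 (6T3) of order 12, C_3 x S_3 (6T5) of order 18, A_4 x C_2 (6T6) of order 24, S_4 (6T8) of order 24, S_3 x S_3 (6T9) of order 36, S_4 x C_2 (6T11) of order 48, (S_3 x S_3) : C_2 (6T13) of order 72, PGL(2,5) (6T14) of order 120, S_6 (6T16) of order 720; the others are excluded. The observed types are precisely the cycle types that occur in S_3 (6T2). Each of the other remaining candidates has further cycle types, and by the Chebotarev density theorem the matching factorization patterns would occur for a proportion of primes equal to their share of the group: C_6 (6T1) additionally contains elements of type 6 (2 of its 6 elements, about 33% of primes); D_6 (6T3) additionally contains elements of type 6, 2+2+1+1 (5 of its 12 elements, about 42% of primes); C_3 x S_3 (6T5) additionally contains elements of type 6, 3+1+1+1 (10 of its 18 elements, about 56% of primes); A_4 x C_2 (6T6) additionally contains elements of type 6, 2+2+1+1, 2+1+1+1+1 (14 of its 24 elements, about 58% of primes); S_4 (6T8) additionally contains elements of type 4+1+1, 2+2+1+1 (9 of its 24 elements, about 38% of primes); S_3 x S_3 (6T9) additionally contains elements of type 6, 3+1+1+1, 2+2+1+1 (25 of its 36 elements, about 69% of primes); S_4 x C_2 (6T11) additionally contains elements of type 6, 4+2, 4+1+1, 2+2+1+1, 2+1+1+1+1 (32 of its 48 elements, about 67% of primes); (S_3 x S_3) : C_2 (6T13) additionally contains elements of type 6, 4+2, 3+2+1, 3+1+1+1, 2+2+1+1, 2+1+1+1+1 (61 of its 72 elements, about 85% of primes); PGL(2,5) (6T14) additionally contains elements of type 6, 5+1, 4+1+1, 2+2+1+1 (89 of its 120 elements, about 74% of primes); S_6 (6T16) additionally contains elements of type 6, 5+1, 4+2, 4+1+1, 3+2+1, 3+1+1+1, 2+2+1+1, 2+1+1+1+1 (664 of its 720 elements, about 92% of primes). None of the 23 primes tested shows any such pattern (for each of these groups the chance of that is below 10^-4), which rules them out. Hence G = S_3 (6T2), of order 6. The Galois group S_3 (6T2) has order 6, so the splitting field has degree 6 over Q.

6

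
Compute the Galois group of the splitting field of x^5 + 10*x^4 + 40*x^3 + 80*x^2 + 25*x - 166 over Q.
5T4: A_5

The polynomial f is an irreducible quintic over Q, so G = Gal(f/Q) is a transitive subgroup of S_5: one of C_5 (5T1, order 5), D_5 (5T2, order 10), F_20 (5T3, order 20), A_5 (5T4, order 60) or S_5 (5T5, order 120). The discriminant of f is 58564000000 = 242000^2, a perfect square, so G is contained in A_5. The transitive groups of degree 5 contained in A_5 are: C_5 (5T1, order 5), D_5 (5T2, order 10), A_5 (5T4, order 60). By Dedekind's theorem, for a prime p not dividing disc(f) the degrees of the irreducible factors of f mod p form the cycle type of an element of G. Factoring f modulo the 3 such primes p <= 13 (skipping 2, 5, 11, which divide the discriminant), each new pattern first appears at: mod 3: f = (x^5 + x^4 + x^3 + 2x^2 + x + 2), pattern 5; mod 13: f = (x + 7)(x + 9)(x^3 + 7x^2 + 8x + 5), pattern 3+1+1. No other pattern occurs in this range, so the set of observed cycle types is {5, 3+1+1}. Among the candidates above, the only group containing elements of all these cycle types is A_5 (5T4) — each of C_5 (5T1), D_5 (5T2) lacks at least one of them. Hence G = A_5 (5T4), of order 60.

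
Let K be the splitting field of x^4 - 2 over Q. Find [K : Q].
8

The degree of the splitting field over Q equals the order of the Galois group, so first determine the group. The polynomial is an irreducible quartic over Q and its discriminant is -2048, which is not a perfect square, so the Galois group is not contained in A_4. The resolvent cubic y^3 + 8*y has exactly one rational root, so the Galois group is C_4 or D_4. The quartic remains irreducible over Q(sqrt(disc)), so the group is D_4. The Galois group D_4 (4T3) has order 8, so the splitting field has degree 8 over Q.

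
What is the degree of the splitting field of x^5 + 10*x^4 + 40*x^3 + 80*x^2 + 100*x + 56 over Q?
60

The degree of the splitting field over Q equals the order of the Galois group, so first determine the group. The polynomial f is an irreducible quintic over Q, so G = Gal(f/Q) is a transitive subgroup of S_5: one of C_5 (5T1, order 5), D_5 (5T2, order 10), F_20 (5T3, order 20), A_5 (5T4, order 60) or S_5 (5T5, order 120). The discriminant of f is 1024000000 = 32000^2, a perfect square, so G is contained in A_5. The transitive groups of degree 5 contained in A_5 are: C_5 (5T1, order 5), D_5 (5T2, order 10), A_5 (5T4, order 60). By Dedekind's theorem, for a prime p not dividing disc(f) the degrees of the irreducible factors of f mod p form the cycle type of an element of G. Factoring f modulo the 2 such primes p <= 7 (skipping 2, 5, which divide the discriminant), each new pattern first appears at: mod 3: f = (x^5 + x^4 + x^3 + 2x^2 + x + 2), pattern 5; mod 7: f = (x)(x + 6)(x^3 + 4x^2 + 2x + 5), pattern 3+1+1. No other pattern occurs in this range, so the set of observed cycle types is {5, 3+1+1}. Among the candidates above, the only group containing elements of all these cycle types is A_5 (5T4) — each of C_5 (5T1), D_5 (5T2) lacks at least one of them. Hence G = A_5 (5T4), of order 60. The Galois group A_5 (5T4) has order 60, so the splitting field has degree 60 over Q.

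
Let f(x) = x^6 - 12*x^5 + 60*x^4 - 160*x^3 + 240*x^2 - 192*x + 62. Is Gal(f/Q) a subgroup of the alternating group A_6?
The polynomial is irreducible of degree 6 over Q. Its discriminant is 1492992, which is not a perfect square. A Galois group lies in the alternating group exactly when the discriminant is a square in Q, so the Galois group (D_6) is not contained in A_6.

No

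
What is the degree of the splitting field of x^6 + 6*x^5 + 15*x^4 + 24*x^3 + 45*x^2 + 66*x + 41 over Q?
The degree of the splitting field over Q equals the order of the Galois group, so first determine the group. The polynomial f is an irreducible sextic over Q, so G = Gal(f/Q) is one of the 16 transitive subgroups 6T1, ..., 6T16 of S_6. The discriminant of f is -37744330752, which is not a perfect square, so G is not contained in A_6. The transitive groups of degree 6 not contained in A_6 are: C_6 (6T1, order 6), S_3 (6T2, order 6), D_6 (6T3, order 12), C_3 x S_3 (6T5, order 18), A_4 x C_2 (6T6, order 24), S_4 (6T8, order 24), S_3 x S_3 (6T9, order 36), S_4 x C_2 (6T11, order 48), (S_3 x S_3) : C_2 (6T13, order 72), PGL(2,5) (6T14, order 120), S_6 (6T16, order 720). By Dedekind's theorem, for a prime p not dividing disc(f) the degrees of the irreducible factors of f mod p form the cycle type of an element of G. Factoring f modulo the 79 such primes p <= 421 (skipping 2, 3, 53, which divide the discriminant), each new pattern first appears at: mod 5: f = (x^2 + x + 1)(x^2 + 2x + 4)(x^2 + 3x + 4), pattern 2+2+2; mod 7: f = (x^6 + 6x^5 + x^4 + 3x^3 + 3x^2 + 3x + 6), pattern 6; mod 11: f = (x + 6)(x + 10)(x^2 + 4x + 9)(x^2 + 8x + 8), pattern 2+2+1+1; mod 19: f = (x^3 + 3x^2 + 2x + 8)(x^3 + 3x^2 + 4x + 17), pattern 3+3; mod 43: f = (x + 3)(x + 11)(x + 12)(x + 32)(x + 38)(x + 39), pattern 1+1+1+1+1+1. No other pattern occurs in this range, so the set of observed cycle types is {2+2+2, 6, 2+2+1+1, 3+3, 1+1+1+1+1+1}. The candidates containing elements of all these cycle types are D_6 (6T3) of order 12, A_4 x C_2 (6T6) of order 24, S_3 x S_3 (6T9) of order 36, S_4 x C_2 (6T11) of order 48, (S_3 x S_3) : C_2 (6T13) of order 72, PGL(2,5) (6T14) of order 120, S_6 (6T16) of order 720; the others are excluded. The observed types are precisely the cycle types that occur in D_6 (6T3). Each of the other remaining candidates has further cycle types, and by the Chebotarev density theorem the matching factorization patterns would occur for a proportion of primes equal to their share of the group: A_4 x C_2 (6T6) additionally contains elements of type 2+1+1+1+1 (3 of its 24 elements, about 12% of primes); S_3 x S_3 (6T9) additionally contains elements of type 3+1+1+1 (4 of its 36 elements, about 11% of primes); S_4 x C_2 (6T11) additionally contains elements of type 4+2, 4+1+1, 2+1+1+1+1 (15 of its 48 elements, about 31% of primes); (S_3 x S_3) : C_2 (6T13) additionally contains elements of type 4+2, 3+2+1, 3+1+1+1, 2+1+1+1+1 (40 of its 72 elements, about 56% of primes); PGL(2,5) (6T14) additionally contains elements of type 5+1, 4+1+1 (54 of its 120 elements, about 45% of primes); S_6 (6T16) additionally contains elements of type 5+1, 4+2, 4+1+1, 3+2+1, 3+1+1+1, 2+1+1+1+1 (499 of its 720 elements, about 69% of primes). None of the 79 primes tested shows any such pattern (for each of these groups the chance of that is below 10^-4), which rules them out. Hence G = D_6 (6T3), of order 12. The Galois group D_6 (6T3) has order 12, so the splitting field has degree 12 over Q.

12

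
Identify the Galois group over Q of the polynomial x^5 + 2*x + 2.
The polynomial f is an irreducible quintic over Q, so G = Gal(f/Q) is a transitive subgroup of S_5: one of C_5 (5T1, order 5), D_5 (5T2, order 10), F_20 (5T3, order 20), A_5 (5T4, order 60) or S_5 (5T5, order 120). The discriminant of f is 58192, which is not a perfect square, so G is not contained in A_5. The transitive groups of degree 5 not contained in A_5 are: F_20 (5T3, order 20), S_5 (5T5, order 120). By Dedekind's theorem, for a prime p not dividing disc(f) the degrees of the irreducible factors of f mod p form the cycle type of an element of G. Factoring f modulo the 5 such primes p <= 13 (skipping 2, which divides the discriminant), each new pattern first appears at: mod 3: f = (x^5 + 2x + 2), pattern 5; mod 5: f = (x + 4)(x^4 + x^3 + x^2 + x + 3), pattern 4+1; mod 13: f = (x + 3)(x + 5)(x^3 + 5x^2 + 10x + 1), pattern 3+1+1. No other pattern occurs in this range, so the set of observed cycle types is {5, 4+1, 3+1+1}. Among the candidates above, the only group containing elements of all these cycle types is S_5 (5T5) — F_20 (5T3) lacks at least one of them. Hence G = S_5 (5T5), of order 120.

S_5 (order 120)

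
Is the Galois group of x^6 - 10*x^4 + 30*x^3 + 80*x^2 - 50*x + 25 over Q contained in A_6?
The polynomial is irreducible of degree 6 over Q. Its discriminant is 38875225000000 = 6235000^2, a perfect square. A Galois group lies in the alternating group exactly when the discriminant is a square in Q, so the Galois group ((C_3 x C_3) : C_4) is contained in A_6.

Yes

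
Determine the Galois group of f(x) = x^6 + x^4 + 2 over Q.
S_4 x C_2

The polynomial f is an irreducible sextic over Q, so G = Gal(f/Q) is one of the 16 transitive subgroups 6T1, ..., 6T16 of S_6. The discriminant of f is -1722368, which is not a perfect square, so G is not contained in A_6. The transitive groups of degree 6 not contained in A_6 are: C_6 (6T1, order 6), S_3 (6T2, order 6), D_6 (6T3, order 12), C_3 x S_3 (6T5, order 18), A_4 x C_2 (6T6, order 24), S_4 (6T8, order 24), S_3 x S_3 (6T9, order 36), S_4 x C_2 (6T11, order 48), (S_3 x S_3) : C_2 (6T13, order 72), PGL(2,5) (6T14, order 120), S_6 (6T16, order 720). By Dedekind's theorem, for a prime p not dividing disc(f) the degrees of the irreducible factors of f mod p form the cycle type of an element of G. Factoring f modulo the 29 such primes p <= 127 (skipping 2, 29, which divide the discriminant), each new pattern first appears at: mod 3: f = (x^3 + x^2 + x + 2)(x^3 + 2x^2 + x + 1), pattern 3+3; mod 5: f = (x^6 + x^4 + 2), pattern 6; mod 7: f = (x + 3)(x + 4)(x^4 + 3x^2 + 6), pattern 4+1+1; mod 17: f = (x + 5)(x + 12)(x^2 + 2x + 15)(x^2 + 15x + 15), pattern 2+2+1+1; mod 23: f = (x^2 + 4)(x^2 + 10x + 14)(x^2 + 13x + 14), pattern 2+2+2; mod 67: f = (x^2 + 14)(x^4 + 54x^2 + 48), pattern 4+2; mod 127: f = (x + 40)(x + 60)(x + 67)(x + 87)(x^2 + 121), pattern 2+1+1+1+1. No other pattern occurs in this range, so the set of observed cycle types is {3+3, 6, 4+1+1, 2+2+1+1, 2+2+2, 4+2, 2+1+1+1+1}. The candidates containing elements of all these cycle types are S_4 x C_2 (6T11) of order 48, S_6 (6T16) of order 720; the others are excluded. The observed types are precisely the cycle types that occur in S_4 x C_2 (6T11) (apart from the identity). Each of the other remaining candidates has further cycle types, and by the Chebotarev density theorem the matching factorization patterns would occur for a proportion of primes equal to their share of the group: S_6 (6T16) additionally contains elements of type 5+1, 3+2+1, 3+1+1+1 (304 of its 720 elements, about 42% of primes). None of the 29 primes tested shows any such pattern (for each of these groups the chance of that is below 10^-4), which rules them out. Hence G = S_4 x C_2 (6T11), of order 48.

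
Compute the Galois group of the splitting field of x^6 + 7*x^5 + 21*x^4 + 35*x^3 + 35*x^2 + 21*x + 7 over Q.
C_6

The polynomial f is an irreducible sextic over Q, so G = Gal(f/Q) is one of the 16 transitive subgroups 6T1, ..., 6T16 of S_6. The discriminant of f is -16807, which is not a perfect square, so G is not contained in A_6. The transitive groups of degree 6 not contained in A_6 are: C_6 (6T1, order 6), S_3 (6T2, order 6), D_6 (6T3, order 12), C_3 x S_3 (6T5, order 18), A_4 x C_2 (6T6, order 24), S_4 (6T8, order 24), S_3 x S_3 (6T9, order 36), S_4 x C_2 (6T11, order 48), (S_3 x S_3) : C_2 (6T13, order 72), PGL(2,5) (6T14, order 120), S_6 (6T16, order 720). By Dedekind's theorem, for a prime p not dividing disc(f) the degrees of the irreducible factors of f mod p form the cycle type of an element of G. Factoring f modulo the 37 such primes p <= 163 (skipping 7, which divides the discriminant), each new pattern first appears at: mod 2: f = (x^3 + x + 1)(x^3 + x^2 + 1), pattern 3+3; mod 3: f = (x^6 + x^5 + 2x^3 + 2x^2 + 1), pattern 6; mod 13: f = (x^2 + 5x + 5)(x^2 + 7x + 7)(x^2 + 8x + 8), pattern 2+2+2; mod 29: f = (x + 5)(x + 6)(x + 7)(x + 10)(x + 14)(x + 23), pattern 1+1+1+1+1+1. No other pattern occurs in this range, so the set of observed cycle types is {3+3, 6, 2+2+2, 1+1+1+1+1+1}. The candidates containing elements of all these cycle types are C_6 (6T1) of order 6, D_6 (6T3) of order 12, C_3 x S_3 (6T5) of order 18, A_4 x C_2 (6T6) of order 24, S_3 x S_3 (6T9) of order 36, S_4 x C_2 (6T11) of order 48, (S_3 x S_3) : C_2 (6T13) of order 72, PGL(2,5) (6T14) of order 120, S_6 (6T16) of order 720; the others are excluded. The observed types are precisely the cycle types that occur in C_6 (6T1). Each of the other remaining candidates has further cycle types, and by the Chebotarev density theorem the matching factorization patterns would occur for a proportion of primes equal to their share of the group: D_6 (6T3) additionally contains elements of type 2+2+1+1 (3 of its 12 elements, about 25% of primes); C_3 x S_3 (6T5) additionally contains elements of type 3+1+1+1 (4 of its 18 elements, about 22% of primes); A_4 x C_2 (6T6) additionally contains elements of type 2+2+1+1, 2+1+1+1+1 (6 of its 24 elements, about 25% of primes); S_3 x S_3 (6T9) additionally contains elements of type 3+1+1+1, 2+2+1+1 (13 of its 36 elements, about 36% of primes); S_4 x C_2 (6T11) additionally contains elements of type 4+2, 4+1+1, 2+2+1+1, 2+1+1+1+1 (24 of its 48 elements, about 50% of primes); (S_3 x S_3) : C_2 (6T13) additionally contains elements of type 4+2, 3+2+1, 3+1+1+1, 2+2+1+1, 2+1+1+1+1 (49 of its 72 elements, about 68% of primes); PGL(2,5) (6T14) additionally contains elements of type 5+1, 4+1+1, 2+2+1+1 (69 of its 120 elements, about 58% of primes); S_6 (6T16) additionally contains elements of type 5+1, 4+2, 4+1+1, 3+2+1, 3+1+1+1, 2+2+1+1, 2+1+1+1+1 (544 of its 720 elements, about 76% of primes). None of the 37 primes tested shows any such pattern (for each of these groups the chance of that is below 10^-4), which rules them out. Hence G = C_6 (6T1), of order 6.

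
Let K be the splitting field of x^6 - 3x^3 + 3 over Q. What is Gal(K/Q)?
The polynomial f is an irreducible sextic over Q, so G = Gal(f/Q) is one of the 16 transitive subgroups 6T1, ..., 6T16 of S_6. The discriminant of f is -177147, which is not a perfect square, so G is not contained in A_6. The transitive groups of degree 6 not contained in A_6 are: C_6 (6T1, order 6), S_3 (6T2, order 6), D_6 (6T3, order 12), C_3 x S_3 (6T5, order 18), A_4 x C_2 (6T6, order 24), S_4 (6T8, order 24), S_3 x S_3 (6T9, order 36), S_4 x C_2 (6T11, order 48), (S_3 x S_3) : C_2 (6T13, order 72), PGL(2,5) (6T14, order 120), S_6 (6T16, order 720). By Dedekind's theorem, for a prime p not dividing disc(f) the degrees of the irreducible factors of f mod p form the cycle type of an element of G. Factoring f modulo the 33 such primes p <= 139 (skipping 3, which divides the discriminant), each new pattern first appears at: mod 2: f = (x^6 + x^3 + 1), pattern 6; mod 7: f = (x + 1)(x + 2)(x + 4)(x^3 + 3), pattern 3+1+1+1; mod 17: f = (x^2 + x + 7)(x^2 + 4x + 7)(x^2 + 12x + 7), pattern 2+2+2; mod 19: f = (x^3 + 6)(x^3 + 10), pattern 3+3; mod 73: f = (x + 13)(x + 21)(x + 22)(x + 29)(x + 30)(x + 31), pattern 1+1+1+1+1+1. No other pattern occurs in this range, so the set of observed cycle types is {6, 3+1+1+1, 2+2+2, 3+3, 1+1+1+1+1+1}. The candidates containing elements of all these cycle types are C_3 x S_3 (6T5) of order 18, S_3 x S_3 (6T9) of order 36, (S_3 x S_3) : C_2 (6T13) of order 72, S_6 (6T16) of order 720; the others are excluded. The observed types are precisely the cycle types that occur in C_3 x S_3 (6T5). Each of the other remaining candidates has further cycle types, and by the Chebotarev density theorem the matching factorization patterns would occur for a proportion of primes equal to their share of the group: S_3 x S_3 (6T9) additionally contains elements of type 2+2+1+1 (9 of its 36 elements, about 25% of primes); (S_3 x S_3) : C_2 (6T13) additionally contains elements of type 4+2, 3+2+1, 2+2+1+1, 2+1+1+1+1 (45 of its 72 elements, about 62% of primes); S_6 (6T16) additionally contains elements of type 5+1, 4+2, 4+1+1, 3+2+1, 2+2+1+1, 2+1+1+1+1 (504 of its 720 elements, about 70% of primes). None of the 33 primes tested shows any such pattern (for each of these groups the chance of that is below 10^-4), which rules them out. Hence G = C_3 x S_3 (6T5), of order 18.

C_3 x S_3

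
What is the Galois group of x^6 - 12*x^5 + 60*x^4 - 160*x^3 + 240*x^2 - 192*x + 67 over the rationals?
The polynomial f is an irreducible sextic over Q, so G = Gal(f/Q) is one of the 16 transitive subgroups 6T1, ..., 6T16 of S_6. The discriminant of f is -11337408, which is not a perfect square, so G is not contained in A_6. The transitive groups of degree 6 not contained in A_6 are: C_6 (6T1, order 6), S_3 (6T2, order 6), D_6 (6T3, order 12), C_3 x S_3 (6T5, order 18), A_4 x C_2 (6T6, order 24), S_4 (6T8, order 24), S_3 x S_3 (6T9, order 36), S_4 x C_2 (6T11, order 48), (S_3 x S_3) : C_2 (6T13, order 72), PGL(2,5) (6T14, order 120), S_6 (6T16, order 720). By Dedekind's theorem, for a prime p not dividing disc(f) the degrees of the irreducible factors of f mod p form the cycle type of an element of G. Factoring f modulo the 23 such primes p <= 97 (skipping 2, 3, which divide the discriminant), each new pattern first appears at: mod 5: f = (x^2 + 3)(x^2 + x + 1)(x^2 + 2x + 4), pattern 2+2+2; mod 7: f = (x^3 + x^2 + 5x + 1)(x^3 + x^2 + 5x + 4), pattern 3+3; mod 61: f = (x + 1)(x + 17)(x + 20)(x + 37)(x + 40)(x + 56), pattern 1+1+1+1+1+1. No other pattern occurs in this range, so the set of observed cycle types is {2+2+2, 3+3, 1+1+1+1+1+1}. The candidates containing elements of all these cycle types are C_6 (6T1) of order 6, S_3 (6T2) of order 6, D_6 (6T3) of order 12, C_3 x S_3 (6T5) of order 18, A_4 x C_2 (6T6) of order 24, S_4 (6T8) of order 24, S_3 x S_3 (6T9) of order 36, S_4 x C_2 (6T11) of order 48, (S_3 x S_3) : C_2 (6T13) of order 72, PGL(2,5) (6T14) of order 120, S_6 (6T16) of order 720; the others are excluded. The observed types are precisely the cycle types that occur in S_3 (6T2). Each of the other remaining candidates has further cycle types, and by the Chebotarev density theorem the matching factorization patterns would occur for a proportion of primes equal to their share of the group: C_6 (6T1) additionally contains elements of type 6 (2 of its 6 elements, about 33% of primes); D_6 (6T3) additionally contains elements of type 6, 2+2+1+1 (5 of its 12 elements, about 42% of primes); C_3 x S_3 (6T5) additionally contains elements of type 6, 3+1+1+1 (10 of its 18 elements, about 56% of primes); A_4 x C_2 (6T6) additionally contains elements of type 6, 2+2+1+1, 2+1+1+1+1 (14 of its 24 elements, about 58% of primes); S_4 (6T8) additionally contains elements of type 4+1+1, 2+2+1+1 (9 of its 24 elements, about 38% of primes); S_3 x S_3 (6T9) additionally contains elements of type 6, 3+1+1+1, 2+2+1+1 (25 of its 36 elements, about 69% of primes); S_4 x C_2 (6T11) additionally contains elements of type 6, 4+2, 4+1+1, 2+2+1+1, 2+1+1+1+1 (32 of its 48 elements, about 67% of primes); (S_3 x S_3) : C_2 (6T13) additionally contains elements of type 6, 4+2, 3+2+1, 3+1+1+1, 2+2+1+1, 2+1+1+1+1 (61 of its 72 elements, about 85% of primes); PGL(2,5) (6T14) additionally contains elements of type 6, 5+1, 4+1+1, 2+2+1+1 (89 of its 120 elements, about 74% of primes); S_6 (6T16) additionally contains elements of type 6, 5+1, 4+2, 4+1+1, 3+2+1, 3+1+1+1, 2+2+1+1, 2+1+1+1+1 (664 of its 720 elements, about 92% of primes). None of the 23 primes tested shows any such pattern (for each of these groups the chance of that is below 10^-4), which rules them out. Hence G = S_3 (6T2), of order 6.

S_3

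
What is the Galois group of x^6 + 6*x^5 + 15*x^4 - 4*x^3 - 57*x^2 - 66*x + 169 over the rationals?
The polynomial f is an irreducible sextic over Q, so G = Gal(f/Q) is one of the 16 transitive subgroups 6T1, ..., 6T16 of S_6. The discriminant of f is -190210142896128, which is not a perfect square, so G is not contained in A_6. The transitive groups of degree 6 not contained in A_6 are: C_6 (6T1, order 6), S_3 (6T2, order 6), D_6 (6T3, order 12), C_3 x S_3 (6T5, order 18), A_4 x C_2 (6T6, order 24), S_4 (6T8, order 24), S_3 x S_3 (6T9, order 36), S_4 x C_2 (6T11, order 48), (S_3 x S_3) : C_2 (6T13, order 72), PGL(2,5) (6T14, order 120), S_6 (6T16, order 720). By Dedekind's theorem, for a prime p not dividing disc(f) the degrees of the irreducible factors of f mod p form the cycle type of an element of G. Factoring f modulo the 33 such primes p <= 149 (skipping 2, 3, which divide the discriminant), each new pattern first appears at: mod 5: f = (x^6 + x^5 + x^3 + 3x^2 + 4x + 4), pattern 6; mod 7: f = (x + 2)(x + 3)(x + 5)(x^3 + 3x^2 + 3x + 4), pattern 3+1+1+1; mod 17: f = (x^2 + 4x + 14)(x^2 + 9x + 2)(x^2 + 10x + 3), pattern 2+2+2; mod 19: f = (x^3 + 3x^2 + 3x + 5)(x^3 + 3x^2 + 3x + 11), pattern 3+3; mod 73: f = (x + 27)(x + 43)(x + 45)(x + 59)(x + 61)(x + 63), pattern 1+1+1+1+1+1. No other pattern occurs in this range, so the set of observed cycle types is {6, 3+1+1+1, 2+2+2, 3+3, 1+1+1+1+1+1}. The candidates containing elements of all these cycle types are C_3 x S_3 (6T5) of order 18, S_3 x S_3 (6T9) of order 36, (S_3 x S_3) : C_2 (6T13) of order 72, S_6 (6T16) of order 720; the others are excluded. The observed types are precisely the cycle types that occur in C_3 x S_3 (6T5). Each of the other remaining candidates has further cycle types, and by the Chebotarev density theorem the matching factorization patterns would occur for a proportion of primes equal to their share of the group: S_3 x S_3 (6T9) additionally contains elements of type 2+2+1+1 (9 of its 36 elements, about 25% of primes); (S_3 x S_3) : C_2 (6T13) additionally contains elements of type 4+2, 3+2+1, 2+2+1+1, 2+1+1+1+1 (45 of its 72 elements, about 62% of primes); S_6 (6T16) additionally contains elements of type 5+1, 4+2, 4+1+1, 3+2+1, 2+2+1+1, 2+1+1+1+1 (504 of its 720 elements, about 70% of primes). None of the 33 primes tested shows any such pattern (for each of these groups the chance of that is below 10^-4), which rules them out. Hence G = C_3 x S_3 (6T5), of order 18.

C_3 x S_3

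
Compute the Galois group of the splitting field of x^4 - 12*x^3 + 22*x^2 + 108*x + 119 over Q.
The polynomial is an irreducible quartic over Q and its discriminant is 1064634368, which is not a perfect square, so the Galois group is not contained in A_4. The resolvent cubic y^3 - 22*y^2 - 1772*y - 18328 has exactly one rational root, so the Galois group is C_4 or D_4. The quartic becomes reducible over Q(sqrt(disc)), so the group is C_4.

C_4, the cyclic group of order 4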